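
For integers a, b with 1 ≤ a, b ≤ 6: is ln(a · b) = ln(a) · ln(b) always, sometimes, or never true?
It holds at (a, b) = (1, 1) (both sides equal 0), but fails at (a, b) = (5, 6) (LHS = ln(30) ≈ 3.401, RHS = ln(5)·ln(6) ≈ 2.884).

Answer: Sometimes true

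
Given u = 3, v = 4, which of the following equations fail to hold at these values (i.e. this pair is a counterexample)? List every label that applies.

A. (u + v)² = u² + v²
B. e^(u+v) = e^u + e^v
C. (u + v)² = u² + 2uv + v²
Evaluating each claim at the given values:
A. LHS = 49, RHS = 25 → fails here (LHS ≠ RHS)
B. LHS = e^7 ≈ 1097, RHS = e^3 + e^4 ≈ 74.68 → fails here (LHS ≠ RHS)
C. LHS = 49, RHS = 49 → holds here (LHS = RHS)

Answer: A, B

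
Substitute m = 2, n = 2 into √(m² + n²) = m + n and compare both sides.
LHS = √(2² + 2²) = 2·√(2) ≈ 2.828
RHS = 2 + 2 = 4

LHS ≠ RHS (they differ by about 1.172), so the equation does not hold here.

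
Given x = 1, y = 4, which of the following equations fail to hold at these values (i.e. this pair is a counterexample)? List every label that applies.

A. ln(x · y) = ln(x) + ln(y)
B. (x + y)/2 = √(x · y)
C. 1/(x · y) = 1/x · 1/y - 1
Evaluating each claim at the given values:
A. LHS = ln(4) ≈ 1.386, RHS = ln(4) ≈ 1.386 → holds here (LHS = RHS)
B. LHS = 5/2, RHS = 2 → fails here (LHS ≠ RHS)
C. LHS = 1/4, RHS = -3/4 → fails here (LHS ≠ RHS)

Answer: B, C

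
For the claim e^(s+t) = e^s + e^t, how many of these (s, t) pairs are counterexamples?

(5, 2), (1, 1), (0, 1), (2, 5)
4

Testing each pair:
(5, 2): LHS = e^7 ≈ 1097, RHS = e^2 + e^5 ≈ 155.8 → counterexample
(1, 1): LHS = e^2 ≈ 7.389, RHS = 2·e ≈ 5.437 → counterexample
(0, 1): LHS = e ≈ 2.718, RHS = 1 + e ≈ 3.718 → counterexample
(2, 5): LHS = e^7 ≈ 1097, RHS = e^2 + e^5 ≈ 155.8 → counterexample

That makes 4 counterexamples.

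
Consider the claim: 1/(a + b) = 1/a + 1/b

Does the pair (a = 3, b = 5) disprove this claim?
Yes

Substituting a = 3, b = 5:
LHS = 1/(3 + 5) = 1/8
RHS = 1/3 + 1/5 = 8/15

Since LHS ≠ RHS, this pair disproves the claim.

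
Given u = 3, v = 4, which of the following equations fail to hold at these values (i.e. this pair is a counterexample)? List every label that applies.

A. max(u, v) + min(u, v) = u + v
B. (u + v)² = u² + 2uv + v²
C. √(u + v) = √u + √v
Evaluating each claim at the given values:
A. LHS = 7, RHS = 7 → holds here (LHS = RHS)
B. LHS = 49, RHS = 49 → holds here (LHS = RHS)
C. LHS = √(7) ≈ 2.646, RHS = √(3) + 2 ≈ 3.732 → fails here (LHS ≠ RHS)

Answer: C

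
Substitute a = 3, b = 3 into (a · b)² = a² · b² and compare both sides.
LHS = (3 · 3)² = 81
RHS = 3² · 3² = 81

LHS = RHS: the two sides agree.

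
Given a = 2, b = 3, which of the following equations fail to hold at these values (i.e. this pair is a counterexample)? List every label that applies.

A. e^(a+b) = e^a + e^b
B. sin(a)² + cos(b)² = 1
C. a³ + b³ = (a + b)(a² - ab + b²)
Evaluating each claim at the given values:
A. LHS = e^5 ≈ 148.4, RHS = e^2 + e^3 ≈ 27.47 → fails here (LHS ≠ RHS)
B. LHS = sin(2)² + cos(3)² ≈ 1.807, RHS = 1 → fails here (LHS ≠ RHS)
C. LHS = 35, RHS = 35 → holds here (LHS = RHS)

Answer: A, B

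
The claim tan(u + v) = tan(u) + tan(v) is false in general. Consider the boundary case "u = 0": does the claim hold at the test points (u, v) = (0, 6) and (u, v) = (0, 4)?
Yes, holds at both test points

At (0, 6): LHS = tan(6) ≈ -0.291, RHS = tan(6) ≈ -0.291 → equal
At (0, 4): LHS = tan(4) ≈ 1.158, RHS = tan(4) ≈ 1.158 → equal

So the claim does hold at both of these boundary points, even though it is not an identity.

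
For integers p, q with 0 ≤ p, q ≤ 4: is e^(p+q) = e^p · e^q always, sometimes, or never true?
Always true

The identity holds for every pair in the range. For instance at (p, q) = (4, 1): both sides equal e^5 ≈ 148.4.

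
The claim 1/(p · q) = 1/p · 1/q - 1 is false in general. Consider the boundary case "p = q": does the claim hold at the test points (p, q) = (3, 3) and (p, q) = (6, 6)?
At (3, 3): LHS = 1/9 ≠ RHS = -8/9
At (6, 6): LHS = 1/36 ≠ RHS = -35/36

Answer: No, fails at both test points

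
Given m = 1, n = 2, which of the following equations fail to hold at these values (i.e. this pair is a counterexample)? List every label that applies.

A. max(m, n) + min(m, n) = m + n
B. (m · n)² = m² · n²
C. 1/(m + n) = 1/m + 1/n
Evaluating each claim at the given values:
A. LHS = 3, RHS = 3 → holds here (LHS = RHS)
B. LHS = 4, RHS = 4 → holds here (LHS = RHS)
C. LHS = 1/3, RHS = 3/2 → fails here (LHS ≠ RHS)

Answer: C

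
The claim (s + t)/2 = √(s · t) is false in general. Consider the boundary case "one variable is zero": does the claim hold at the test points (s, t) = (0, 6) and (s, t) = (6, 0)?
At (0, 6): LHS = 3 ≠ RHS = 0
At (6, 0): LHS = 3 ≠ RHS = 0

Answer: No, fails at both test points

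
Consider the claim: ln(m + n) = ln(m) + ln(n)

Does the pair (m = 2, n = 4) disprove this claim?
Yes

Substituting m = 2, n = 4:
LHS = ln(2 + 4) = ln(6) ≈ 1.792
RHS = ln(2) + ln(4) ≈ 2.079

Since LHS ≠ RHS, this pair disproves the claim.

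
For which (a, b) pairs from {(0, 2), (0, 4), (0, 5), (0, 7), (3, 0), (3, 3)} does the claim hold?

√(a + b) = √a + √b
(0, 2), (0, 4), (0, 5), (0, 7), (3, 0)

Testing each pair:
(0, 2): LHS = √(2) ≈ 1.414, RHS = √(2) ≈ 1.414 → holds
(0, 4): LHS = 2, RHS = 2 → holds
(0, 5): LHS = √(5) ≈ 2.236, RHS = √(5) ≈ 2.236 → holds
(0, 7): LHS = √(7) ≈ 2.646, RHS = √(7) ≈ 2.646 → holds
(3, 0): LHS = √(3) ≈ 1.732, RHS = √(3) ≈ 1.732 → holds
(3, 3): LHS = √(6) ≈ 2.449, RHS = 2·√(3) ≈ 3.464 → fails

5 of 6 pairs satisfy the claim.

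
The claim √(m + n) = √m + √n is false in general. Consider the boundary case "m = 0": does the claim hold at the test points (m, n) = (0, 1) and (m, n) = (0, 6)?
At (0, 1): LHS = 1, RHS = 1 → equal
At (0, 6): LHS = √(6) ≈ 2.449, RHS = √(6) ≈ 2.449 → equal

So the claim does hold at both of these boundary points, even though it is not an identity.

Answer: Yes, holds at both test points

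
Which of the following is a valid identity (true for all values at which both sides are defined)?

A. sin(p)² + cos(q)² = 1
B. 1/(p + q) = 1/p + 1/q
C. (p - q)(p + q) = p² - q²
C

A: fails at (1, 5) — LHS = cos(5)² + sin(1)² ≈ 0.7885, RHS = 1.
B: fails at (2, 5) — LHS = 1/7, RHS = 7/10.
C: holds — e.g. at (0, 1), both sides equal -1.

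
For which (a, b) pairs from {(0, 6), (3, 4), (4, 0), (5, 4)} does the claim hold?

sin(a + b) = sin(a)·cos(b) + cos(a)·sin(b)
All pairs

Testing each pair:
(0, 6): LHS = sin(6) ≈ -0.2794, RHS = sin(6) ≈ -0.2794 → holds
(3, 4): LHS = sin(7) ≈ 0.657, RHS = sin(3)·cos(4) + sin(4)·cos(3) ≈ 0.657 → holds
(4, 0): LHS = sin(4) ≈ -0.7568, RHS = sin(4) ≈ -0.7568 → holds
(5, 4): LHS = sin(9) ≈ 0.4121, RHS = sin(4)·cos(5) + sin(5)·cos(4) ≈ 0.4121 → holds

Every pair satisfies the claim.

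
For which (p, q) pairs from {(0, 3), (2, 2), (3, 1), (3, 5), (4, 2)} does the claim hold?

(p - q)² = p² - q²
Testing each pair:
(0, 3): LHS = 9, RHS = -9 → fails
(2, 2): LHS = 0, RHS = 0 → holds
(3, 1): LHS = 4, RHS = 8 → fails
(3, 5): LHS = 4, RHS = -16 → fails
(4, 2): LHS = 4, RHS = 12 → fails

1 of 5 pairs satisfies the claim.

Answer: (2, 2)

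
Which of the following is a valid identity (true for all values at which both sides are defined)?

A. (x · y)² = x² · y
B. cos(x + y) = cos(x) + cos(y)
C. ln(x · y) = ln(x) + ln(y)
C

A: fails at (1, 4) — LHS = 16, RHS = 4.
B: fails at (1, 2) — LHS = cos(3) ≈ -0.99, RHS = cos(2) + cos(1) ≈ 0.1242.
C: holds — e.g. at (3, 3), both sides equal ln(9) ≈ 2.197.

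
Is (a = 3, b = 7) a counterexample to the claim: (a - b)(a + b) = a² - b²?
No

Substituting a = 3, b = 7:
LHS = (3 - 7)(3 + 7) = -40
RHS = 3² - 7² = -40

The sides agree, so this pair does not disprove the claim.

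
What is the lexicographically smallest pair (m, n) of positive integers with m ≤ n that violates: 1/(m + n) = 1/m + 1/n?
(m, n) = (1, 1)

Substituting (1, 1) into the claim:
LHS = 1/(1 + 1) = 1/2
RHS = 1/1 + 1/1 = 2

Since LHS ≠ RHS, this pair disproves the claim, and no lexicographically smaller pair (m ≤ n, positive integers) does.

For instance (3, 4) is also a counterexample (LHS = 1/7, RHS = 7/12), but it's lexicographically larger.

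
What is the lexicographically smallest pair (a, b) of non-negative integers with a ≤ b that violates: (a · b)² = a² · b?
At (1, 1): both sides equal 1, so it holds there.

Substituting (1, 2) into the claim:
LHS = (1 · 2)² = 4
RHS = 1² · 2 = 2

Since LHS ≠ RHS, this pair disproves the claim, and no lexicographically smaller pair (a ≤ b, non-negative integers) does.

For instance (4, 6) is also a counterexample (LHS = 576, RHS = 96), but it's lexicographically larger.

Answer: (a, b) = (1, 2)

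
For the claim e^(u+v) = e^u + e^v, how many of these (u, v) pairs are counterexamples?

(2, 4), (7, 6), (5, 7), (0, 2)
Testing each pair:
(2, 4): LHS = e^6 ≈ 403.4, RHS = e^2 + e^4 ≈ 61.99 → counterexample
(7, 6): LHS = e^13 ≈ 442413.4, RHS = e^6 + e^7 ≈ 1500 → counterexample
(5, 7): LHS = e^12 ≈ 162754.8, RHS = e^5 + e^7 ≈ 1245 → counterexample
(0, 2): LHS = e^2 ≈ 7.389, RHS = 1 + e^2 ≈ 8.389 → counterexample

That makes 4 counterexamples.

Answer: 4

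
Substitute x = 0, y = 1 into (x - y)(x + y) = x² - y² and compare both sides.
LHS = (0 - 1)(0 + 1) = -1
RHS = 0² - 1² = -1

LHS = RHS: the two sides agree.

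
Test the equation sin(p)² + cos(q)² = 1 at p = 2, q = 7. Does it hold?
Fails

Substituting p = 2, q = 7:

LHS = sin(2)² + cos(7)² ≈ 1.395
RHS = 1

LHS ≠ RHS, so the equation does not hold at this point.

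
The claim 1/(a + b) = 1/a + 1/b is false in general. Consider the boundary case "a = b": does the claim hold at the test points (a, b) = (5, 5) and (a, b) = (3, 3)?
At (5, 5): LHS = 1/10 ≠ RHS = 2/5
At (3, 3): LHS = 1/6 ≠ RHS = 2/3

Answer: No, fails at both test points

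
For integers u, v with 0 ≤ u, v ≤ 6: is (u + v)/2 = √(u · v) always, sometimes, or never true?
It holds at (u, v) = (4, 4) (both sides equal 4), but fails at (u, v) = (2, 1) (LHS = 3/2, RHS = √(2) ≈ 1.414).

Answer: Sometimes true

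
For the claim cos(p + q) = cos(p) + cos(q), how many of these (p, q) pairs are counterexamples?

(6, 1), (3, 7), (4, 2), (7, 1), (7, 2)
Testing each pair:
(6, 1): LHS = cos(7) ≈ 0.7539, RHS = cos(1) + cos(6) ≈ 1.5 → counterexample
(3, 7): LHS = cos(10) ≈ -0.8391, RHS = cos(3) + cos(7) ≈ -0.2361 → counterexample
(4, 2): LHS = cos(6) ≈ 0.9602, RHS = cos(4) + cos(2) ≈ -1.07 → counterexample
(7, 1): LHS = cos(8) ≈ -0.1455, RHS = cos(1) + cos(7) ≈ 1.294 → counterexample
(7, 2): LHS = cos(9) ≈ -0.9111, RHS = cos(2) + cos(7) ≈ 0.3378 → counterexample

That makes 5 counterexamples.

Answer: 5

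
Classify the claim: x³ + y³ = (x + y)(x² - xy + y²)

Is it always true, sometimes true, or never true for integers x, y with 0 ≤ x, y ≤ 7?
The identity holds for every pair in the range. For instance at (x, y) = (4, 3): both sides equal 91.

Answer: Always true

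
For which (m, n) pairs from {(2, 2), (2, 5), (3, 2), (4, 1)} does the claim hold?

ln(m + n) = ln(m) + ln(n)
Testing each pair:
(2, 2): LHS = ln(4) ≈ 1.386, RHS = 2·ln(2) ≈ 1.386 → holds
(2, 5): LHS = ln(7) ≈ 1.946, RHS = ln(2) + ln(5) ≈ 2.303 → fails
(3, 2): LHS = ln(5) ≈ 1.609, RHS = ln(2) + ln(3) ≈ 1.792 → fails
(4, 1): LHS = ln(5) ≈ 1.609, RHS = ln(4) ≈ 1.386 → fails

1 of 4 pairs satisfies the claim.

Answer: (2, 2)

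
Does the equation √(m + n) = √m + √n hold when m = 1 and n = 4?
Fails

Substituting m = 1, n = 4:

LHS = √(1 + 4) = √(5) ≈ 2.236
RHS = √1 + √4 = 3

LHS ≠ RHS, so the equation does not hold at this point.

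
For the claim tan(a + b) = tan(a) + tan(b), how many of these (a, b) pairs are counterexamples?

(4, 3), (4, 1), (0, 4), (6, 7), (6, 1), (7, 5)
5

Testing each pair:
(4, 3): LHS = tan(7) ≈ 0.8714, RHS = tan(3) + tan(4) ≈ 1.015 → counterexample
(4, 1): LHS = tan(5) ≈ -3.381, RHS = tan(4) + tan(1) ≈ 2.715 → counterexample
(0, 4): LHS = tan(4) ≈ 1.158, RHS = tan(4) ≈ 1.158 → satisfies claim
(6, 7): LHS = tan(13) ≈ 0.463, RHS = tan(6) + tan(7) ≈ 0.5804 → counterexample
(6, 1): LHS = tan(7) ≈ 0.8714, RHS = tan(6) + tan(1) ≈ 1.266 → counterexample
(7, 5): LHS = tan(12) ≈ -0.6359, RHS = tan(5) + tan(7) ≈ -2.509 → counterexample

That makes 5 counterexamples.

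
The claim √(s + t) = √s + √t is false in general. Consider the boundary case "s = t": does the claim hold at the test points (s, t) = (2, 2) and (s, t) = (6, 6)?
No, fails at both test points

At (2, 2): LHS = 2 ≠ RHS = 2·√(2) ≈ 2.828
At (6, 6): LHS = 2·√(3) ≈ 3.464 ≠ RHS = 2·√(6) ≈ 4.899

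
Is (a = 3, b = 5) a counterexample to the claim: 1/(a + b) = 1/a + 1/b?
Yes

Substituting a = 3, b = 5:
LHS = 1/(3 + 5) = 1/8
RHS = 1/3 + 1/5 = 8/15

Since LHS ≠ RHS, this pair disproves the claim.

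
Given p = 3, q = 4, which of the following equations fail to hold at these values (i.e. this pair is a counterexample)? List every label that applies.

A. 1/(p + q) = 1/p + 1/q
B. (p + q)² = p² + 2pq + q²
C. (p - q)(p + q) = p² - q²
Evaluating each claim at the given values:
A. LHS = 1/7, RHS = 7/12 → fails here (LHS ≠ RHS)
B. LHS = 49, RHS = 49 → holds here (LHS = RHS)
C. LHS = -7, RHS = -7 → holds here (LHS = RHS)

Answer: A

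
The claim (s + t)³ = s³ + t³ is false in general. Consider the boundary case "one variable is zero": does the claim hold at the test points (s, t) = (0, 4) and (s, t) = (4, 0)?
Yes, holds at both test points

At (0, 4): LHS = 64, RHS = 64 → equal
At (4, 0): LHS = 64, RHS = 64 → equal

So the claim does hold at both of these boundary points, even though it is not an identity.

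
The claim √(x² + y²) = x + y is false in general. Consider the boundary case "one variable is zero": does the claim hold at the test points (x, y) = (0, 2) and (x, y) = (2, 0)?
At (0, 2): LHS = 2, RHS = 2 → equal
At (2, 0): LHS = 2, RHS = 2 → equal

So the claim does hold at both of these boundary points, even though it is not an identity.

Answer: Yes, holds at both test points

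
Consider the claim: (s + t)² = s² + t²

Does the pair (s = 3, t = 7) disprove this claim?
Yes

Substituting s = 3, t = 7:
LHS = (3 + 7)² = 100
RHS = 3² + 7² = 58

Since LHS ≠ RHS, this pair disproves the claim.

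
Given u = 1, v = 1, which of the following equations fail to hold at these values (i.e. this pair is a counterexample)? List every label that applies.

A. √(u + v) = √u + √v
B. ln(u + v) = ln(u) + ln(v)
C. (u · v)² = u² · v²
Evaluating each claim at the given values:
A. LHS = √(2) ≈ 1.414, RHS = 2 → fails here (LHS ≠ RHS)
B. LHS = ln(2) ≈ 0.6931, RHS = 0 → fails here (LHS ≠ RHS)
C. LHS = 1, RHS = 1 → holds here (LHS = RHS)

Answer: A, B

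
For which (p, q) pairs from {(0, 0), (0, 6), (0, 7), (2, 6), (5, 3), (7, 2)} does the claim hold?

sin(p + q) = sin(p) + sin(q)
(0, 0), (0, 6), (0, 7)

Testing each pair:
(0, 0): LHS = 0, RHS = 0 → holds
(0, 6): LHS = sin(6) ≈ -0.2794, RHS = sin(6) ≈ -0.2794 → holds
(0, 7): LHS = sin(7) ≈ 0.657, RHS = sin(7) ≈ 0.657 → holds
(2, 6): LHS = sin(8) ≈ 0.9894, RHS = sin(6) + sin(2) ≈ 0.6299 → fails
(5, 3): LHS = sin(8) ≈ 0.9894, RHS = sin(5) + sin(3) ≈ -0.8178 → fails
(7, 2): LHS = sin(9) ≈ 0.4121, RHS = sin(7) + sin(2) ≈ 1.566 → fails

3 of 6 pairs satisfy the claim.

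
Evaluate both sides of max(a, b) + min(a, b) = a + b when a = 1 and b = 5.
LHS = max(1, 5) + min(1, 5) = 6
RHS = 1 + 5 = 6

LHS = RHS: the two sides agree.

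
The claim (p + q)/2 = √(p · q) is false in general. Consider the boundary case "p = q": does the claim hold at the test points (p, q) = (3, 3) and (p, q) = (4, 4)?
Yes, holds at both test points

At (3, 3): LHS = 3, RHS = 3 → equal
At (4, 4): LHS = 4, RHS = 4 → equal

So the claim does hold at both of these boundary points, even though it is not an identity.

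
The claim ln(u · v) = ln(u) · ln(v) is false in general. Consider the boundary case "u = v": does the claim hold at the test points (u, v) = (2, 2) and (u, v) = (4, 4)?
At (2, 2): LHS = ln(4) ≈ 1.386 ≠ RHS = ln(2)² ≈ 0.4805
At (4, 4): LHS = ln(16) ≈ 2.773 ≠ RHS = ln(4)² ≈ 1.922

Answer: No, fails at both test points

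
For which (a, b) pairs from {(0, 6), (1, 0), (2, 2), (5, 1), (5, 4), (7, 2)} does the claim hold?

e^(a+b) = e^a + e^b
None

Testing each pair:
(0, 6): LHS = e^6 ≈ 403.4, RHS = 1 + e^6 ≈ 404.4 → fails
(1, 0): LHS = e ≈ 2.718, RHS = 1 + e ≈ 3.718 → fails
(2, 2): LHS = e^4 ≈ 54.6, RHS = 2·e^2 ≈ 14.78 → fails
(5, 1): LHS = e^6 ≈ 403.4, RHS = e + e^5 ≈ 151.1 → fails
(5, 4): LHS = e^9 ≈ 8103, RHS = e^4 + e^5 ≈ 203 → fails
(7, 2): LHS = e^9 ≈ 8103, RHS = e^2 + e^7 ≈ 1104 → fails

No pair satisfies the claim.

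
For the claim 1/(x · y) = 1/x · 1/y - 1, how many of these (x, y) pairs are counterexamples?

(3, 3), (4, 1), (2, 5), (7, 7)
Testing each pair:
(3, 3): LHS = 1/9, RHS = -8/9 → counterexample
(4, 1): LHS = 1/4, RHS = -3/4 → counterexample
(2, 5): LHS = 1/10, RHS = -9/10 → counterexample
(7, 7): LHS = 1/49, RHS = -48/49 → counterexample

That makes 4 counterexamples.

Answer: 4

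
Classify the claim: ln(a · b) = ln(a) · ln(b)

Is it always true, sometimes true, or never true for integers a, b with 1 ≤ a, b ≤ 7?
Sometimes true

It holds at (a, b) = (1, 1) (both sides equal 0), but fails at (a, b) = (5, 5) (LHS = ln(25) ≈ 3.219, RHS = ln(5)² ≈ 2.59).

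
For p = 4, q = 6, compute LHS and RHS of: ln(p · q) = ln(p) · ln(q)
LHS = ln(4 · 6) = ln(24) ≈ 3.178
RHS = ln(4) · ln(6) ≈ 2.484

LHS ≠ RHS (they differ by about 0.6941), so the equation does not hold here.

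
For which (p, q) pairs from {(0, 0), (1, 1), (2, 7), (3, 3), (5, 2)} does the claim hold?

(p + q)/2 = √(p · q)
(0, 0), (1, 1), (3, 3)

Testing each pair:
(0, 0): LHS = 0, RHS = 0 → holds
(1, 1): LHS = 1, RHS = 1 → holds
(2, 7): LHS = 9/2, RHS = √(14) ≈ 3.742 → fails
(3, 3): LHS = 3, RHS = 3 → holds
(5, 2): LHS = 7/2, RHS = √(10) ≈ 3.162 → fails

3 of 5 pairs satisfy the claim.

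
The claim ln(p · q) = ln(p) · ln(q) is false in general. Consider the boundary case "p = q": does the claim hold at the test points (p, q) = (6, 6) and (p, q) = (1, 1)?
Only at (1, 1)

At (6, 6): LHS = ln(36) ≈ 3.584 ≠ RHS = ln(6)² ≈ 3.21
At (1, 1): LHS = 0, RHS = 0 → equal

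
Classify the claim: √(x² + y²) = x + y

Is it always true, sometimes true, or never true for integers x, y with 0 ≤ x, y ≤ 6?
Sometimes true

It holds at (x, y) = (0, 1) (both sides equal 1), but fails at (x, y) = (3, 4) (LHS = 5, RHS = 7).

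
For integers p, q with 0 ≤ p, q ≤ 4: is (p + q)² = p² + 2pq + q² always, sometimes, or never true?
The identity holds for every pair in the range. For instance at (p, q) = (3, 3): both sides equal 36.

Answer: Always true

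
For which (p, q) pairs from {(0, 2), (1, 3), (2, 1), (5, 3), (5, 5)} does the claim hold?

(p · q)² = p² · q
Testing each pair:
(0, 2): LHS = 0, RHS = 0 → holds
(1, 3): LHS = 9, RHS = 3 → fails
(2, 1): LHS = 4, RHS = 4 → holds
(5, 3): LHS = 225, RHS = 75 → fails
(5, 5): LHS = 625, RHS = 125 → fails

2 of 5 pairs satisfy the claim.

Answer: (0, 2), (2, 1)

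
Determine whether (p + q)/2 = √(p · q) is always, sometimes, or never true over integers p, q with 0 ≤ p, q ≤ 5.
Sometimes true

It holds at (p, q) = (4, 4) (both sides equal 4), but fails at (p, q) = (4, 0) (LHS = 2, RHS = 0).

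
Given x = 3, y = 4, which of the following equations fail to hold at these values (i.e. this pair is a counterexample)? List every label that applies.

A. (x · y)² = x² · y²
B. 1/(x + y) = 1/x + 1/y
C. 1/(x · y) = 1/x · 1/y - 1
B, C

Evaluating each claim at the given values:
A. LHS = 144, RHS = 144 → holds here (LHS = RHS)
B. LHS = 1/7, RHS = 7/12 → fails here (LHS ≠ RHS)
C. LHS = 1/12, RHS = -11/12 → fails here (LHS ≠ RHS)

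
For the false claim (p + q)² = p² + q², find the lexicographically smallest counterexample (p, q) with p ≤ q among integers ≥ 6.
(p, q) = (6, 6)

Substituting (6, 6) into the claim:
LHS = (6 + 6)² = 144
RHS = 6² + 6² = 72

Since LHS ≠ RHS, this pair disproves the claim, and no lexicographically smaller pair (p ≤ q, integers ≥ 6) does.

For instance (8, 8) is also a counterexample (LHS = 256, RHS = 128), but it's lexicographically larger.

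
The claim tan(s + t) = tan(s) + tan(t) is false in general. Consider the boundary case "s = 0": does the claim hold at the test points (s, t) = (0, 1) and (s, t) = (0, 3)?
Yes, holds at both test points

At (0, 1): LHS = tan(1) ≈ 1.557, RHS = tan(1) ≈ 1.557 → equal
At (0, 3): LHS = tan(3) ≈ -0.1425, RHS = tan(3) ≈ -0.1425 → equal

So the claim does hold at both of these boundary points, even though it is not an identity.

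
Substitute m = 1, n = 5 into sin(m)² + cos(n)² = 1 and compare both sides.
LHS = sin(1)² + cos(5)² ≈ 0.7885
RHS = 1

LHS ≠ RHS (they differ by about 0.2115), so the equation does not hold here.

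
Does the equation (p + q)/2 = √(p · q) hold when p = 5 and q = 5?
Substituting p = 5, q = 5:

LHS = (5 + 5)/2 = 5
RHS = √(5 · 5) = 5

LHS = RHS, so the equation holds at this point.

Answer: Holds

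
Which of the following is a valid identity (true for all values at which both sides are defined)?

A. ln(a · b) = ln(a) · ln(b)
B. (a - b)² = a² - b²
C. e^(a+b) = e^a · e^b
A: fails at (2, 4) — LHS = ln(8) ≈ 2.079, RHS = ln(2)·ln(4) ≈ 0.9609.
B: fails at (4, 6) — LHS = 4, RHS = -20.
C: holds — e.g. at (3, 4), both sides equal e^7 ≈ 1097.

Answer: C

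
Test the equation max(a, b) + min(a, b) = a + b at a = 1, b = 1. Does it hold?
Substituting a = 1, b = 1:

LHS = max(1, 1) + min(1, 1) = 2
RHS = 1 + 1 = 2

LHS = RHS, so the equation holds at this point.

Answer: Holds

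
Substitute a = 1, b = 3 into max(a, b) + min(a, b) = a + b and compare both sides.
LHS = max(1, 3) + min(1, 3) = 4
RHS = 1 + 3 = 4

LHS = RHS: the two sides agree.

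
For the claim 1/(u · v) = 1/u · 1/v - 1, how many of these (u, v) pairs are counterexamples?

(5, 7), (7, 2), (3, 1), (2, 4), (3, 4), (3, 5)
Testing each pair:
(5, 7): LHS = 1/35, RHS = -34/35 → counterexample
(7, 2): LHS = 1/14, RHS = -13/14 → counterexample
(3, 1): LHS = 1/3, RHS = -2/3 → counterexample
(2, 4): LHS = 1/8, RHS = -7/8 → counterexample
(3, 4): LHS = 1/12, RHS = -11/12 → counterexample
(3, 5): LHS = 1/15, RHS = -14/15 → counterexample

That makes 6 counterexamples.

Answer: 6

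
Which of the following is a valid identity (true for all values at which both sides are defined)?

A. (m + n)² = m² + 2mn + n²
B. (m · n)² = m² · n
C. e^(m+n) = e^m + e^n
A

A: holds — e.g. at (6, 7), both sides equal 169.
B: fails at (4, 6) — LHS = 576, RHS = 96.
C: fails at (1, 3) — LHS = e^4 ≈ 54.6, RHS = e + e^3 ≈ 22.8.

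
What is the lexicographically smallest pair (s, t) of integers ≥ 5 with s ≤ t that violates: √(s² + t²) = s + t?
(s, t) = (5, 5)

Substituting (5, 5) into the claim:
LHS = √(5² + 5²) = 5·√(2) ≈ 7.071
RHS = 5 + 5 = 10

Since LHS ≠ RHS, this pair disproves the claim, and no lexicographically smaller pair (s ≤ t, integers ≥ 5) does.

For instance (11, 12) is also a counterexample (LHS = √(265) ≈ 16.28, RHS = 23), but it's lexicographically larger.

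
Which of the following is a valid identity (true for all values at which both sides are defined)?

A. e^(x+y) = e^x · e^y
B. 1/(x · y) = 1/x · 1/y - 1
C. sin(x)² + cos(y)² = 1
A

A: holds — e.g. at (2, 7), both sides equal e^9 ≈ 8103.
B: fails at (1, 4) — LHS = 1/4, RHS = -3/4.
C: fails at (1, 2) — LHS = cos(2)² + sin(1)² ≈ 0.8813, RHS = 1.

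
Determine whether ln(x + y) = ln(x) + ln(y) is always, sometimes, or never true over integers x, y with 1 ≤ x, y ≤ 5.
Sometimes true

It holds at (x, y) = (2, 2) (both sides equal ln(4) ≈ 1.386), but fails at (x, y) = (5, 3) (LHS = ln(8) ≈ 2.079, RHS = ln(3) + ln(5) ≈ 2.708).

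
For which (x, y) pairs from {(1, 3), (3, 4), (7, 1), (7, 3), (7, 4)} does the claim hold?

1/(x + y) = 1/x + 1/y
Testing each pair:
(1, 3): LHS = 1/4, RHS = 4/3 → fails
(3, 4): LHS = 1/7, RHS = 7/12 → fails
(7, 1): LHS = 1/8, RHS = 8/7 → fails
(7, 3): LHS = 1/10, RHS = 10/21 → fails
(7, 4): LHS = 1/11, RHS = 11/28 → fails

No pair satisfies the claim.

Answer: None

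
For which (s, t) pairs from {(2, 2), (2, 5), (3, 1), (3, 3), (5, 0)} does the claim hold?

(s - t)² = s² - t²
(2, 2), (3, 3), (5, 0)

Testing each pair:
(2, 2): LHS = 0, RHS = 0 → holds
(2, 5): LHS = 9, RHS = -21 → fails
(3, 1): LHS = 4, RHS = 8 → fails
(3, 3): LHS = 0, RHS = 0 → holds
(5, 0): LHS = 25, RHS = 25 → holds

3 of 5 pairs satisfy the claim.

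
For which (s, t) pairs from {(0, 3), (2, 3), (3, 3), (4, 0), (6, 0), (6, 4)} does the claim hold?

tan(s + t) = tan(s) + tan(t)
(0, 3), (4, 0), (6, 0)

Testing each pair:
(0, 3): LHS = tan(3) ≈ -0.1425, RHS = tan(3) ≈ -0.1425 → holds
(2, 3): LHS = tan(5) ≈ -3.381, RHS = tan(2) + tan(3) ≈ -2.328 → fails
(3, 3): LHS = tan(6) ≈ -0.291, RHS = 2·tan(3) ≈ -0.2851 → fails
(4, 0): LHS = tan(4) ≈ 1.158, RHS = tan(4) ≈ 1.158 → holds
(6, 0): LHS = tan(6) ≈ -0.291, RHS = tan(6) ≈ -0.291 → holds
(6, 4): LHS = tan(10) ≈ 0.6484, RHS = tan(6) + tan(4) ≈ 0.8668 → fails

3 of 6 pairs satisfy the claim.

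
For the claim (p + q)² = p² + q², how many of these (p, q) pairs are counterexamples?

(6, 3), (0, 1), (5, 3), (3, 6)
3

Testing each pair:
(6, 3): LHS = 81, RHS = 45 → counterexample
(0, 1): LHS = 1, RHS = 1 → satisfies claim
(5, 3): LHS = 64, RHS = 34 → counterexample
(3, 6): LHS = 81, RHS = 45 → counterexample

That makes 3 counterexamples.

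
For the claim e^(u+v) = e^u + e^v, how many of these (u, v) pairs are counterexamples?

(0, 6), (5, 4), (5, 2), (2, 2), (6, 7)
5

Testing each pair:
(0, 6): LHS = e^6 ≈ 403.4, RHS = 1 + e^6 ≈ 404.4 → counterexample
(5, 4): LHS = e^9 ≈ 8103, RHS = e^4 + e^5 ≈ 203 → counterexample
(5, 2): LHS = e^7 ≈ 1097, RHS = e^2 + e^5 ≈ 155.8 → counterexample
(2, 2): LHS = e^4 ≈ 54.6, RHS = 2·e^2 ≈ 14.78 → counterexample
(6, 7): LHS = e^13 ≈ 442413.4, RHS = e^6 + e^7 ≈ 1500 → counterexample

That makes 5 counterexamples.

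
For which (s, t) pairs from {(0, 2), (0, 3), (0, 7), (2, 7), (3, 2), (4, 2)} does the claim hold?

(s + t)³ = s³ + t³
Testing each pair:
(0, 2): LHS = 8, RHS = 8 → holds
(0, 3): LHS = 27, RHS = 27 → holds
(0, 7): LHS = 343, RHS = 343 → holds
(2, 7): LHS = 729, RHS = 351 → fails
(3, 2): LHS = 125, RHS = 35 → fails
(4, 2): LHS = 216, RHS = 72 → fails

3 of 6 pairs satisfy the claim.

Answer: (0, 2), (0, 3), (0, 7)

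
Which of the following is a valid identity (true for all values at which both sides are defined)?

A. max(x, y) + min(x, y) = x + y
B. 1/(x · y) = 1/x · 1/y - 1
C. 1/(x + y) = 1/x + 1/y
A

A: holds — e.g. at (2, 2), both sides equal 4.
B: fails at (3, 5) — LHS = 1/15, RHS = -14/15.
C: fails at (2, 3) — LHS = 1/5, RHS = 5/6.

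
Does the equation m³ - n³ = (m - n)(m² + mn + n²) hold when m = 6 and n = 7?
Substituting m = 6, n = 7:

LHS = 6³ - 7³ = -127
RHS = (6 - 7)(6² + 6·7 + 7²) = -127

LHS = RHS, so the equation holds at this point.

Answer: Holds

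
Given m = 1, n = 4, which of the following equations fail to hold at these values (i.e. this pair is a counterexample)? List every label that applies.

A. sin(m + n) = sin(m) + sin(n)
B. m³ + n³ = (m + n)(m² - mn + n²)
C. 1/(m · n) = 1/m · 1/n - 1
Evaluating each claim at the given values:
A. LHS = sin(5) ≈ -0.9589, RHS = sin(4) + sin(1) ≈ 0.08467 → fails here (LHS ≠ RHS)
B. LHS = 65, RHS = 65 → holds here (LHS = RHS)
C. LHS = 1/4, RHS = -3/4 → fails here (LHS ≠ RHS)

Answer: A, C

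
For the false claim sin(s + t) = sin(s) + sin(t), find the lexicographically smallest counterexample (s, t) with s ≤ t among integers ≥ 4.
(s, t) = (4, 4)

Substituting (4, 4) into the claim:
LHS = sin(4 + 4) = sin(8) ≈ 0.9894
RHS = sin(4) + sin(4) = 2·sin(4) ≈ -1.514

Since LHS ≠ RHS, this pair disproves the claim, and no lexicographically smaller pair (s ≤ t, integers ≥ 4) does.

For instance (8, 8) is also a counterexample (LHS = sin(16) ≈ -0.2879, RHS = 2·sin(8) ≈ 1.979), but it's lexicographically larger.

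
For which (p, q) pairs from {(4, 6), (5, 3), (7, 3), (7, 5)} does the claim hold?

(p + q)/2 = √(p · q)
Testing each pair:
(4, 6): LHS = 5, RHS = 2·√(6) ≈ 4.899 → fails
(5, 3): LHS = 4, RHS = √(15) ≈ 3.873 → fails
(7, 3): LHS = 5, RHS = √(21) ≈ 4.583 → fails
(7, 5): LHS = 6, RHS = √(35) ≈ 5.916 → fails

No pair satisfies the claim.

Answer: None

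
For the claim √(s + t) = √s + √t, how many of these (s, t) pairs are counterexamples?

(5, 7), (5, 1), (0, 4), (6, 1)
Testing each pair:
(5, 7): LHS = 2·√(3) ≈ 3.464, RHS = √(5) + √(7) ≈ 4.882 → counterexample
(5, 1): LHS = √(6) ≈ 2.449, RHS = 1 + √(5) ≈ 3.236 → counterexample
(0, 4): LHS = 2, RHS = 2 → satisfies claim
(6, 1): LHS = √(7) ≈ 2.646, RHS = 1 + √(6) ≈ 3.449 → counterexample

That makes 3 counterexamples.

Answer: 3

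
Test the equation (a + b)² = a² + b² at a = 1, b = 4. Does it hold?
Fails

Substituting a = 1, b = 4:

LHS = (1 + 4)² = 25
RHS = 1² + 4² = 17

LHS ≠ RHS, so the equation does not hold at this point.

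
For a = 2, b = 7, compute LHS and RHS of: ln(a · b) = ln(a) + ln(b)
LHS = ln(2 · 7) = ln(14) ≈ 2.639
RHS = ln(2) + ln(7) ≈ 2.639

LHS = RHS: the two sides agree.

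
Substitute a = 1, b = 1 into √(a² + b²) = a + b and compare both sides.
LHS = √(1² + 1²) = √(2) ≈ 1.414
RHS = 1 + 1 = 2

LHS ≠ RHS (they differ by about 0.5858), so the equation does not hold here.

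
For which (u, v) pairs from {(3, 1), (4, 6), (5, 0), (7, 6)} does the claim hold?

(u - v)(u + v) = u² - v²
All pairs

Testing each pair:
(3, 1): LHS = 8, RHS = 8 → holds
(4, 6): LHS = -20, RHS = -20 → holds
(5, 0): LHS = 25, RHS = 25 → holds
(7, 6): LHS = 13, RHS = 13 → holds

Every pair satisfies the claim.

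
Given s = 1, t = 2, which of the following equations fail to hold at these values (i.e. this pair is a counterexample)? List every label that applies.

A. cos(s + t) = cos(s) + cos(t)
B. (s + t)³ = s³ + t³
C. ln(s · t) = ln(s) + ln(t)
A, B

Evaluating each claim at the given values:
A. LHS = cos(3) ≈ -0.99, RHS = cos(2) + cos(1) ≈ 0.1242 → fails here (LHS ≠ RHS)
B. LHS = 27, RHS = 9 → fails here (LHS ≠ RHS)
C. LHS = ln(2) ≈ 0.6931, RHS = ln(2) ≈ 0.6931 → holds here (LHS = RHS)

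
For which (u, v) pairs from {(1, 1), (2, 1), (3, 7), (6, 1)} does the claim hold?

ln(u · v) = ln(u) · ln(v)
Testing each pair:
(1, 1): LHS = 0, RHS = 0 → holds
(2, 1): LHS = ln(2) ≈ 0.6931, RHS = 0 → fails
(3, 7): LHS = ln(21) ≈ 3.045, RHS = ln(3)·ln(7) ≈ 2.138 → fails
(6, 1): LHS = ln(6) ≈ 1.792, RHS = 0 → fails

1 of 4 pairs satisfies the claim.

Answer: (1, 1)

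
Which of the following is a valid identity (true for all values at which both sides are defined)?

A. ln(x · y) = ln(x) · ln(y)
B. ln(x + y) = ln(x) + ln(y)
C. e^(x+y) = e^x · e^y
C

A: fails at (1, 5) — LHS = ln(5) ≈ 1.609, RHS = 0.
B: fails at (3, 3) — LHS = ln(6) ≈ 1.792, RHS = 2·ln(3) ≈ 2.197.
C: holds — e.g. at (2, 4), both sides equal e^6 ≈ 403.4.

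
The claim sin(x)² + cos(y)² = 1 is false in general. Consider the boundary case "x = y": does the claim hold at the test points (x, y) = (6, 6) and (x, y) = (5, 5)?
Yes, holds at both test points

At (6, 6): LHS = sin(6)² + cos(6)² = 1, RHS = 1 → equal
At (5, 5): LHS = cos(5)² + sin(5)² = 1, RHS = 1 → equal

So the claim does hold at both of these boundary points, even though it is not an identity.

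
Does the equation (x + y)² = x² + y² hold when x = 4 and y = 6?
Fails

Substituting x = 4, y = 6:

LHS = (4 + 6)² = 100
RHS = 4² + 6² = 52

LHS ≠ RHS, so the equation does not hold at this point.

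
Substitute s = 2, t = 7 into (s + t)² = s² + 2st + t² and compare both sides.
LHS = (2 + 7)² = 81
RHS = 2² + 2·2·7 + 7² = 81

LHS = RHS: the two sides agree.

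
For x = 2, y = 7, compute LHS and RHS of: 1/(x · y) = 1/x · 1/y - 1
LHS = 1/(2 · 7) = 1/14
RHS = 1/2 · 1/7 - 1 = -13/14

LHS ≠ RHS, so the equation does not hold here.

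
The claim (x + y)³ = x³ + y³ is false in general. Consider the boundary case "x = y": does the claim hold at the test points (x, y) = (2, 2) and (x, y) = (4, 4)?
At (2, 2): LHS = 64 ≠ RHS = 16
At (4, 4): LHS = 512 ≠ RHS = 128

Answer: No, fails at both test points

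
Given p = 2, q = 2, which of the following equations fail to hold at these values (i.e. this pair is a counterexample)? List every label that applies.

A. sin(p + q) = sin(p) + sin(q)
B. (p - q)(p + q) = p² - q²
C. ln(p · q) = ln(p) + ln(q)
Evaluating each claim at the given values:
A. LHS = sin(4) ≈ -0.7568, RHS = 2·sin(2) ≈ 1.819 → fails here (LHS ≠ RHS)
B. LHS = 0, RHS = 0 → holds here (LHS = RHS)
C. LHS = ln(4) ≈ 1.386, RHS = 2·ln(2) ≈ 1.386 → holds here (LHS = RHS)

Answer: A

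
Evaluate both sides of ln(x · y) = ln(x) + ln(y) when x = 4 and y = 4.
LHS = ln(4 · 4) = ln(16) ≈ 2.773
RHS = ln(4) + ln(4) = 2·ln(4) ≈ 2.773

LHS = RHS: the two sides agree.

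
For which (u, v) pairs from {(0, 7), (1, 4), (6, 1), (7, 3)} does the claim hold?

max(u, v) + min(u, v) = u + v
Testing each pair:
(0, 7): LHS = 7, RHS = 7 → holds
(1, 4): LHS = 5, RHS = 5 → holds
(6, 1): LHS = 7, RHS = 7 → holds
(7, 3): LHS = 10, RHS = 10 → holds

Every pair satisfies the claim.

Answer: All pairs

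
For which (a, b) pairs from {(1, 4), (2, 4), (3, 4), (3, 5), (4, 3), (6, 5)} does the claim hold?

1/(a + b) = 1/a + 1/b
Testing each pair:
(1, 4): LHS = 1/5, RHS = 5/4 → fails
(2, 4): LHS = 1/6, RHS = 3/4 → fails
(3, 4): LHS = 1/7, RHS = 7/12 → fails
(3, 5): LHS = 1/8, RHS = 8/15 → fails
(4, 3): LHS = 1/7, RHS = 7/12 → fails
(6, 5): LHS = 1/11, RHS = 11/30 → fails

No pair satisfies the claim.

Answer: None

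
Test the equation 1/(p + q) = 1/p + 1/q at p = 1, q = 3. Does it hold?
Fails

Substituting p = 1, q = 3:

LHS = 1/(1 + 3) = 1/4
RHS = 1/1 + 1/3 = 4/3

LHS ≠ RHS, so the equation does not hold at this point.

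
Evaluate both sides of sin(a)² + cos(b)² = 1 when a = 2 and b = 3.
LHS = sin(2)² + cos(3)² ≈ 1.807
RHS = 1

LHS ≠ RHS (they differ by about 0.8069), so the equation does not hold here.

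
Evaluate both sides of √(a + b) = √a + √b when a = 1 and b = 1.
LHS = √(1 + 1) = √(2) ≈ 1.414
RHS = √1 + √1 = 2

LHS ≠ RHS (they differ by about 0.5858), so the equation does not hold here.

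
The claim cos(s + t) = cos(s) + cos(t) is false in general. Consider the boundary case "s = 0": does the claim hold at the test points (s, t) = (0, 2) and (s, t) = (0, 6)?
At (0, 2): LHS = cos(2) ≈ -0.4161 ≠ RHS = cos(2) + 1 ≈ 0.5839
At (0, 6): LHS = cos(6) ≈ 0.9602 ≠ RHS = cos(6) + 1 ≈ 1.96

Answer: No, fails at both test points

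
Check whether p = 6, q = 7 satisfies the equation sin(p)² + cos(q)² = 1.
Substituting p = 6, q = 7:

LHS = sin(6)² + cos(7)² ≈ 0.6464
RHS = 1

LHS ≠ RHS, so the equation does not hold at this point.

Answer: Fails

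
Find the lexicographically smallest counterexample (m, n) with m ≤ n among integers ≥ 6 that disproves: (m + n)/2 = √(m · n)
(m, n) = (6, 7)

Substituting (6, 7) into the claim:
LHS = (6 + 7)/2 = 13/2
RHS = √(6 · 7) = √(42) ≈ 6.481

Since LHS ≠ RHS, this pair disproves the claim, and no lexicographically smaller pair (m ≤ n, integers ≥ 6) does.

For instance (8, 11) is also a counterexample (LHS = 19/2, RHS = 2·√(22) ≈ 9.381), but it's lexicographically larger.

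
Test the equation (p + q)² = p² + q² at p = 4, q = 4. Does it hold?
Fails

Substituting p = 4, q = 4:

LHS = (4 + 4)² = 64
RHS = 4² + 4² = 32

LHS ≠ RHS, so the equation does not hold at this point.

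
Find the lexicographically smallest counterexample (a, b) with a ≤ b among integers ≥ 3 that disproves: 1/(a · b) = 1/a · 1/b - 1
(a, b) = (3, 3)

Substituting (3, 3) into the claim:
LHS = 1/(3 · 3) = 1/9
RHS = 1/3 · 1/3 - 1 = -8/9

Since LHS ≠ RHS, this pair disproves the claim, and no lexicographically smaller pair (a ≤ b, integers ≥ 3) does.

For instance (4, 5) is also a counterexample (LHS = 1/20, RHS = -19/20), but it's lexicographically larger.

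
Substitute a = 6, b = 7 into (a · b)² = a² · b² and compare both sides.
LHS = (6 · 7)² = 1764
RHS = 6² · 7² = 1764

LHS = RHS: the two sides agree.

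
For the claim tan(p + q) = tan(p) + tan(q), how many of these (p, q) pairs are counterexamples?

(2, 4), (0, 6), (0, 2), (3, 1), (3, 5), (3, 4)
4

Testing each pair:
(2, 4): LHS = tan(6) ≈ -0.291, RHS = tan(2) + tan(4) ≈ -1.027 → counterexample
(0, 6): LHS = tan(6) ≈ -0.291, RHS = tan(6) ≈ -0.291 → satisfies claim
(0, 2): LHS = tan(2) ≈ -2.185, RHS = tan(2) ≈ -2.185 → satisfies claim
(3, 1): LHS = tan(4) ≈ 1.158, RHS = tan(3) + tan(1) ≈ 1.415 → counterexample
(3, 5): LHS = tan(8) ≈ -6.8, RHS = tan(5) + tan(3) ≈ -3.523 → counterexample
(3, 4): LHS = tan(7) ≈ 0.8714, RHS = tan(3) + tan(4) ≈ 1.015 → counterexample

That makes 4 counterexamples.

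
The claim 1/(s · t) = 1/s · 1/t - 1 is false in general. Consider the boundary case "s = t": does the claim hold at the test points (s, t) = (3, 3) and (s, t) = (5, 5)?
At (3, 3): LHS = 1/9 ≠ RHS = -8/9
At (5, 5): LHS = 1/25 ≠ RHS = -24/25

Answer: No, fails at both test points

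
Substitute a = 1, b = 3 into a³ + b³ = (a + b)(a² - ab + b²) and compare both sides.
LHS = 1³ + 3³ = 28
RHS = (1 + 3)(1² - 1·3 + 3²) = 28

LHS = RHS: the two sides agree.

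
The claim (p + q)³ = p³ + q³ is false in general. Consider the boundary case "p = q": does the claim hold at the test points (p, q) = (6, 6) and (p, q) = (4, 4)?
At (6, 6): LHS = 1728 ≠ RHS = 432
At (4, 4): LHS = 512 ≠ RHS = 128

Answer: No, fails at both test points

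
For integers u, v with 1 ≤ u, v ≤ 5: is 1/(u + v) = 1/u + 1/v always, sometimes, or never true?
The claim fails for every pair in the range. For instance at (u, v) = (5, 4): LHS = 1/9, RHS = 9/20.

Answer: Never true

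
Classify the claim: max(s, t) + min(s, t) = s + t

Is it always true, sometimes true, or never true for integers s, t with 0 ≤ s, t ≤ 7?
The identity holds for every pair in the range. For instance at (s, t) = (2, 5): both sides equal 7.

Answer: Always true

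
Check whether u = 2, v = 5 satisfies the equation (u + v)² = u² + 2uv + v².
Substituting u = 2, v = 5:

LHS = (2 + 5)² = 49
RHS = 2² + 2·2·5 + 5² = 49

LHS = RHS, so the equation holds at this point.

Answer: Holds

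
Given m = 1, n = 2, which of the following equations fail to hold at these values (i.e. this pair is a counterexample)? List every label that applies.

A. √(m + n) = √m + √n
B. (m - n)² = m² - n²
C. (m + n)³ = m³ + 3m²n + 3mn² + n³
A, B

Evaluating each claim at the given values:
A. LHS = √(3) ≈ 1.732, RHS = 1 + √(2) ≈ 2.414 → fails here (LHS ≠ RHS)
B. LHS = 1, RHS = -3 → fails here (LHS ≠ RHS)
C. LHS = 27, RHS = 27 → holds here (LHS = RHS)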